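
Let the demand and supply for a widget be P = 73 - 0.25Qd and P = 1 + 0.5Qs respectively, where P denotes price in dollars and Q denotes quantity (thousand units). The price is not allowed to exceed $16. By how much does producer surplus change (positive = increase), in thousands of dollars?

Rearranging demand gives Qd = 292 - 4P; rearranging supply gives Qs = 2P - 2. Setting quantity demanded equal to quantity supplied, 292 - 4P = 2P - 2, gives P* = 49 and Q* = 96.
Since 16 < 49, the ceiling is binding.
At P = 16: Qd = 292 - 4·16 = 228 and Qs = 2·16 - 2 = 30.
Producer surplus without the control is ½ · (49 - 1) · 96 = 2304.
With the ceiling, producers sell 30 units at 16, so PS = ½ · (16 - 1) · 30 = 225.
Change in producer surplus = 225 - 2304 = -2079.

-2079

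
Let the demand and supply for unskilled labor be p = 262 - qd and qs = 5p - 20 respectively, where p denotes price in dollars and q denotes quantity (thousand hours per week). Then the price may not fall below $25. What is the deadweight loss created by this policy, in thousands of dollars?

Rearranging demand gives qd = 262 - p. In a free market, 262 - p = 5p - 20 gives the equilibrium p* = 47, q* = 215.
Since 25 is below p* = 47, the floor does not bind and the free-market outcome prevails.
Since the control does not bind, no trades are prevented and deadweight loss is zero.

0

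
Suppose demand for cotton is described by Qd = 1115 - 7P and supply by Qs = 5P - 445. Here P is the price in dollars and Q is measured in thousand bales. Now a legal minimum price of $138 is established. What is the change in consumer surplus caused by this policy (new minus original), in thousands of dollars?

-1416

Without the control the market clears where 1115 - 7P = 5P - 445, i.e. P* = 130 and Q* = 205.
Because the floor (138) lies above the market-clearing price, it is binding.
At P = 138: Qd = 1115 - 7·138 = 149 and Qs = 5·138 - 445 = 245.
Consumer surplus without the control is ½ · (1115/7 - 130) · 205 = 42025/14.
With the floor, consumers buy 149 units at 138, so CS = ½ · (1115/7 - 138) · 149 = 22201/14.
Change in consumer surplus = 22201/14 - 42025/14 = -1416.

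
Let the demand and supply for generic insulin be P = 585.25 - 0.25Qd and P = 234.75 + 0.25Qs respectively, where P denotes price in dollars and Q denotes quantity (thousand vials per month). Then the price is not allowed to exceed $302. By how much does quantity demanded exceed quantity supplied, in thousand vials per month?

Rearranging demand gives Qd = 2341 - 4P; rearranging supply gives Qs = 4P - 939. Equilibrium: 2341 - 4P = 4P - 939, so 3280 = 8P and P* = 410, Q* = 701.
The ceiling of 302 is below the equilibrium price 410, so it binds.
At P = 302: Qd = 2341 - 4·302 = 1133 and Qs = 4·302 - 939 = 269.
Shortage = Qd - Qs = 1133 - 269 = 864.

864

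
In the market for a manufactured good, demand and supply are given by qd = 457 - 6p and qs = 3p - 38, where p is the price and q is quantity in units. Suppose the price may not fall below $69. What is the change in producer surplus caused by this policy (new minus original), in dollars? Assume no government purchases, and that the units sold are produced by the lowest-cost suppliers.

-574

Without the control the market clears where 457 - 6p = 3p - 38, i.e. p* = 55 and q* = 127.
Since 69 > 55, the floor is binding.
At p = 69: qd = 457 - 6·69 = 43 and qs = 3·69 - 38 = 169.
Producer surplus without the control is ½ · (55 - 38/3) · 127 = 16129/6.
With the floor, 43 units are sold at 69. The supply price at q = 43 is 27, so PS = ½ · [(69 - 38/3) + (69 - 27)] · 43 = 12685/6.
Change in producer surplus = 12685/6 - 16129/6 = -574.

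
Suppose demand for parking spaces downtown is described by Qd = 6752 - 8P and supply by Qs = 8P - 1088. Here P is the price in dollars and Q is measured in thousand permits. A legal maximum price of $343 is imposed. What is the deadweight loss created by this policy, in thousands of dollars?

172872

Setting quantity demanded equal to quantity supplied, 6752 - 8P = 8P - 1088, gives P* = 490 and Q* = 2832.
Because the ceiling (343) lies below the market-clearing price, it is binding.
At P = 343: Qd = 6752 - 8·343 = 4008 and Qs = 8·343 - 1088 = 1656.
Quantity traded falls to 1656. At Q = 1656 the demand price is (6752 - 1656)/8 = 637 and the supply price is (1088 + 1656)/8 = 343.
Deadweight loss = ½ · (637 - 343) · (2832 - 1656) = ½ · 294 · 1176 = 172872.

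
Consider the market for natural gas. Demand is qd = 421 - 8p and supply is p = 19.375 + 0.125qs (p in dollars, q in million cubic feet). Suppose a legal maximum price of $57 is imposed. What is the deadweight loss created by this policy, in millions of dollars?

0

Rearranging supply gives qs = 8p - 155. In a free market, 421 - 8p = 8p - 155 gives the equilibrium p* = 36, q* = 133.
The ceiling of 57 is above the equilibrium price 36, so it is not binding; the market clears at p* = 36, q* = 133.
Since the control does not bind, no trades are prevented and deadweight loss is zero.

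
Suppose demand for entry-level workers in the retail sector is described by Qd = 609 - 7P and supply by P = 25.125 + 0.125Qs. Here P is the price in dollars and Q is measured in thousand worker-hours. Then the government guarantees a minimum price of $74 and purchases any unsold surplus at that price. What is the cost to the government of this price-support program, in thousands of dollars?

Rearranging supply gives Qs = 8P - 201. Setting quantity demanded equal to quantity supplied, 609 - 7P = 8P - 201, gives P* = 54 and Q* = 231.
Because the floor (74) lies above the market-clearing price, it is binding.
At P = 74: Qd = 609 - 7·74 = 91 and Qs = 8·74 - 201 = 391.
Surplus = Qs - Qd = 300.
Government expenditure = surplus × support price = 300 × 74 = 22200.

22200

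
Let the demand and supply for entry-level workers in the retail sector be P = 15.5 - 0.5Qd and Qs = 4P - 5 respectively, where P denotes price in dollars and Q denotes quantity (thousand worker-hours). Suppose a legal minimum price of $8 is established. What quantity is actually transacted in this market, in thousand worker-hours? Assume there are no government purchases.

Rearranging demand gives Qd = 31 - 2P. Without the control the market clears where 31 - 2P = 4P - 5, i.e. P* = 6 and Q* = 19.
Since 8 > 6, the floor is binding.
At P = 8: Qd = 31 - 2·8 = 15 and Qs = 4·8 - 5 = 27.
The quantity actually transacted is the short side, demand: 15.

15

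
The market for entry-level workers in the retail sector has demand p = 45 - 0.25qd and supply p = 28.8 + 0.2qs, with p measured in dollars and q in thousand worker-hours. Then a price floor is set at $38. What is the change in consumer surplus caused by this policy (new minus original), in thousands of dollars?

-64

Rearranging demand gives qd = 180 - 4p; rearranging supply gives qs = 5p - 144. Equilibrium: 180 - 4p = 5p - 144, so 324 = 9p and p* = 36, q* = 36.
The floor of 38 is above the equilibrium price 36, so it binds.
At p = 38: qd = 180 - 4·38 = 28 and qs = 5·38 - 144 = 46.
Consumer surplus without the control is ½ · (45 - 36) · 36 = 162.
With the floor, consumers buy 28 units at 38, so CS = ½ · (45 - 38) · 28 = 98.
Change in consumer surplus = 98 - 162 = -64.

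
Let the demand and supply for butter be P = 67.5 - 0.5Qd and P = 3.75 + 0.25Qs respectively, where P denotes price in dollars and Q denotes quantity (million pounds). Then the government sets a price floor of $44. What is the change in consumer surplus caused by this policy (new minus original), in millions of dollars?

-1254

Rearranging demand gives Qd = 135 - 2P; rearranging supply gives Qs = 4P - 15. Equilibrium: 135 - 2P = 4P - 15, so 150 = 6P and P* = 25, Q* = 85.
Because the floor (44) lies above the market-clearing price, it is binding.
At P = 44: Qd = 135 - 2·44 = 47 and Qs = 4·44 - 15 = 161.
Consumer surplus without the control is ½ · (67.5 - 25) · 85 = 1806.25.
With the floor, consumers buy 47 units at 44, so CS = ½ · (67.5 - 44) · 47 = 552.25.
Change in consumer surplus = 552.25 - 1806.25 = -1254.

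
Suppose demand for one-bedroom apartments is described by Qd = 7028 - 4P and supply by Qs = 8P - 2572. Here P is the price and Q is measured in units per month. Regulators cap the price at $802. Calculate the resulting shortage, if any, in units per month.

0

Equilibrium: 7028 - 4P = 8P - 2572, so 9600 = 12P and P* = 800, Q* = 3828.
The ceiling of 802 is above the equilibrium price 800, so it is not binding; the market clears at P* = 800, Q* = 3828.
Since the control does not bind, there is no shortage.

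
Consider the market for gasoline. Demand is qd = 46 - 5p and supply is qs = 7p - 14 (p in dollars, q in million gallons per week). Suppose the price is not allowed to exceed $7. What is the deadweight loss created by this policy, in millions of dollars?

0

Equilibrium: 46 - 5p = 7p - 14, so 60 = 12p and p* = 5, q* = 21.
The ceiling of 7 is above the equilibrium price 5, so it is not binding; the market clears at p* = 5, q* = 21.
Since the control does not bind, no trades are prevented and deadweight loss is zero.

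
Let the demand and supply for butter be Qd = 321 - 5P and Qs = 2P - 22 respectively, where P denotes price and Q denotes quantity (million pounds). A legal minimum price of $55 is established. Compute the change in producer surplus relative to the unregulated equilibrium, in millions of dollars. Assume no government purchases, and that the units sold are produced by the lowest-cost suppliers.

Without the control the market clears where 321 - 5P = 2P - 22, i.e. P* = 49 and Q* = 76.
Because the floor (55) lies above the market-clearing price, it is binding.
At P = 55: Qd = 321 - 5·55 = 46 and Qs = 2·55 - 22 = 88.
Producer surplus without the control is ½ · (49 - 11) · 76 = 1444.
With the floor, 46 units are sold at 55. The supply price at Q = 46 is 34, so PS = ½ · [(55 - 11) + (55 - 34)] · 46 = 1495.
Change in producer surplus = 1495 - 1444 = 51.

51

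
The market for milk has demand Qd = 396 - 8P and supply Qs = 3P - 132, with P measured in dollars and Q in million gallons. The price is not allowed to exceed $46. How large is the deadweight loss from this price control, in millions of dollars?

8.25

In a free market, 396 - 8P = 3P - 132 gives the equilibrium P* = 48, Q* = 12.
The ceiling of 46 is below the equilibrium price 48, so it binds.
At P = 46: Qd = 396 - 8·46 = 28 and Qs = 3·46 - 132 = 6.
Quantity traded falls to 6. At Q = 6 the demand price is (396 - 6)/8 = 48.75 and the supply price is (132 + 6)/3 = 46.
Deadweight loss = ½ · (48.75 - 46) · (12 - 6) = ½ · 2.75 · 6 = 8.25.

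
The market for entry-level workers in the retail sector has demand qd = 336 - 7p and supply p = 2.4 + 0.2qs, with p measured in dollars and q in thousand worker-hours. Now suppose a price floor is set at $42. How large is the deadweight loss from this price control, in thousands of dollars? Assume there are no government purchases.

Rearranging supply gives qs = 5p - 12. Setting quantity demanded equal to quantity supplied, 336 - 7p = 5p - 12, gives p* = 29 and q* = 133.
Since 42 > 29, the floor is binding.
At p = 42: qd = 336 - 7·42 = 42 and qs = 5·42 - 12 = 198.
Quantity traded falls to 42. At q = 42 the demand price is (336 - 42)/7 = 42 and the supply price is (12 + 42)/5 = 10.8.
Deadweight loss = ½ · (42 - 10.8) · (133 - 42) = ½ · 31.2 · 91 = 1419.6.

1419.6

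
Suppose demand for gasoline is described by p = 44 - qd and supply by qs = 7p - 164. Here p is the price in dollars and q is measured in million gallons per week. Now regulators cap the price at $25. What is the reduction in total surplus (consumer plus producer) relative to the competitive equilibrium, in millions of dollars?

28

Rearranging demand gives qd = 44 - p. Equilibrium: 44 - p = 7p - 164, so 208 = 8p and p* = 26, q* = 18.
Since 25 < 26, the ceiling is binding.
At p = 25: qd = 44 - 25 = 19 and qs = 7·25 - 164 = 11.
Quantity traded falls to 11. At q = 11 the demand price is 44 - 11 = 33 and the supply price is (164 + 11)/7 = 25.
Deadweight loss = ½ · (33 - 25) · (18 - 11) = ½ · 8 · 7 = 28.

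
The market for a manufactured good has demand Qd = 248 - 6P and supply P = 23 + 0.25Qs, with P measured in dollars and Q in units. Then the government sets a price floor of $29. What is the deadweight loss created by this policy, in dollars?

0

Rearranging supply gives Qs = 4P - 92. Setting quantity demanded equal to quantity supplied, 248 - 6P = 4P - 92, gives P* = 34 and Q* = 44.
The floor of 29 is below the equilibrium price 34, so it is not binding; the market clears at P* = 34, Q* = 44.
Since the control does not bind, no trades are prevented and deadweight loss is zero.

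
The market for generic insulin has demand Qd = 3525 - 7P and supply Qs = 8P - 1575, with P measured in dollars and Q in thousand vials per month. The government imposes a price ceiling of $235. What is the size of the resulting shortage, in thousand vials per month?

Setting quantity demanded equal to quantity supplied, 3525 - 7P = 8P - 1575, gives P* = 340 and Q* = 1145.
Because the ceiling (235) lies below the market-clearing price, it is binding.
At P = 235: Qd = 3525 - 7·235 = 1880 and Qs = 8·235 - 1575 = 305.
Shortage = Qd - Qs = 1880 - 305 = 1575.

1575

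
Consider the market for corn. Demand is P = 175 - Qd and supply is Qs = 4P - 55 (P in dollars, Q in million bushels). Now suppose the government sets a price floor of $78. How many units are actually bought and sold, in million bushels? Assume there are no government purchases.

Rearranging demand gives Qd = 175 - P. Setting quantity demanded equal to quantity supplied, 175 - P = 4P - 55, gives P* = 46 and Q* = 129.
The floor of 78 is above the equilibrium price 46, so it binds.
At P = 78: Qd = 175 - 78 = 97 and Qs = 4·78 - 55 = 257.
The quantity actually transacted is the short side, demand: 97.

97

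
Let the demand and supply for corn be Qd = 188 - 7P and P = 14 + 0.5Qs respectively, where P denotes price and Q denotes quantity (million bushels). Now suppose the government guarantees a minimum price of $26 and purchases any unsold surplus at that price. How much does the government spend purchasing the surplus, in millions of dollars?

Rearranging supply gives Qs = 2P - 28. Setting quantity demanded equal to quantity supplied, 188 - 7P = 2P - 28, gives P* = 24 and Q* = 20.
The floor of 26 is above the equilibrium price 24, so it binds.
At P = 26: Qd = 188 - 7·26 = 6 and Qs = 2·26 - 28 = 24.
Surplus = Qs - Qd = 18.
Government expenditure = surplus × support price = 18 × 26 = 468.

468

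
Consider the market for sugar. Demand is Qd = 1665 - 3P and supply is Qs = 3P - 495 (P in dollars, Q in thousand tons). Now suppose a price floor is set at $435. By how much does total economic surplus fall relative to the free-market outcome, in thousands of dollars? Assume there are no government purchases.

16875

Equilibrium: 1665 - 3P = 3P - 495, so 2160 = 6P and P* = 360, Q* = 585.
Because the floor (435) lies above the market-clearing price, it is binding.
At P = 435: Qd = 1665 - 3·435 = 360 and Qs = 3·435 - 495 = 810.
Quantity traded falls to 360. At Q = 360 the demand price is (1665 - 360)/3 = 435 and the supply price is (495 + 360)/3 = 285.
Deadweight loss = ½ · (435 - 285) · (585 - 360) = ½ · 150 · 225 = 16875.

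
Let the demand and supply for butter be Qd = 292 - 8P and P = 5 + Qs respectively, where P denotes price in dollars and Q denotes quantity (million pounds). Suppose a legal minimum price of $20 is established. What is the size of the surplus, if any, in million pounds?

0

Rearranging supply gives Qs = P - 5. In a free market, 292 - 8P = P - 5 gives the equilibrium P* = 33, Q* = 28.
Since 20 is below P* = 33, the floor does not bind and the free-market outcome prevails.
Since the control does not bind, there is no surplus.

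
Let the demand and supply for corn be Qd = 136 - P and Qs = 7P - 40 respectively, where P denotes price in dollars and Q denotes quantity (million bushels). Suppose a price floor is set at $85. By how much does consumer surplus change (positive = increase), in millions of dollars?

-5197.5

Without the control the market clears where 136 - P = 7P - 40, i.e. P* = 22 and Q* = 114.
Because the floor (85) lies above the market-clearing price, it is binding.
At P = 85: Qd = 136 - 85 = 51 and Qs = 7·85 - 40 = 555.
Consumer surplus without the control is ½ · (136 - 22) · 114 = 6498.
With the floor, consumers buy 51 units at 85, so CS = ½ · (136 - 85) · 51 = 1300.5.
Change in consumer surplus = 1300.5 - 6498 = -5197.5.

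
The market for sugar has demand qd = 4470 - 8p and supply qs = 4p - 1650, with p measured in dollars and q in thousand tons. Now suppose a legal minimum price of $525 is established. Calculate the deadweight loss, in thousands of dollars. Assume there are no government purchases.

2700

Setting quantity demanded equal to quantity supplied, 4470 - 8p = 4p - 1650, gives p* = 510 and q* = 390.
The floor of 525 is above the equilibrium price 510, so it binds.
At p = 525: qd = 4470 - 8·525 = 270 and qs = 4·525 - 1650 = 450.
Quantity traded falls to 270. At q = 270 the demand price is (4470 - 270)/8 = 525 and the supply price is (1650 + 270)/4 = 480.
Deadweight loss = ½ · (525 - 480) · (390 - 270) = ½ · 45 · 120 = 2700.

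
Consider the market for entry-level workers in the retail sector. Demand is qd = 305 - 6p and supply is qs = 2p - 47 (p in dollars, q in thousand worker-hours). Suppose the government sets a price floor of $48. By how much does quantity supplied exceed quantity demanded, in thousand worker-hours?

Setting quantity demanded equal to quantity supplied, 305 - 6p = 2p - 47, gives p* = 44 and q* = 41.
Because the floor (48) lies above the market-clearing price, it is binding.
At p = 48: qd = 305 - 6·48 = 17 and qs = 2·48 - 47 = 49.
Surplus = qs - qd = 49 - 17 = 32.

32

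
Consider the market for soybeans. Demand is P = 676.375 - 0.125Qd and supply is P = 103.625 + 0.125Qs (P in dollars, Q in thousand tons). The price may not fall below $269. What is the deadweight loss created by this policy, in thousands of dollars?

Rearranging demand gives Qd = 5411 - 8P; rearranging supply gives Qs = 8P - 829. Setting quantity demanded equal to quantity supplied, 5411 - 8P = 8P - 829, gives P* = 390 and Q* = 2291.
Since 269 is below P* = 390, the floor does not bind and the free-market outcome prevails.
Since the control does not bind, no trades are prevented and deadweight loss is zero.

0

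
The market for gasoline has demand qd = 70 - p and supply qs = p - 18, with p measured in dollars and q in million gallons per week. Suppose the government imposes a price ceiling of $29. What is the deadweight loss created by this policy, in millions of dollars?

Setting quantity demanded equal to quantity supplied, 70 - p = p - 18, gives p* = 44 and q* = 26.
Because the ceiling (29) lies below the market-clearing price, it is binding.
At p = 29: qd = 70 - 29 = 41 and qs = 29 - 18 = 11.
Quantity traded falls to 11. At q = 11 the demand price is 70 - 11 = 59 and the supply price is 18 + 11 = 29.
Deadweight loss = ½ · (59 - 29) · (26 - 11) = ½ · 30 · 15 = 225.

225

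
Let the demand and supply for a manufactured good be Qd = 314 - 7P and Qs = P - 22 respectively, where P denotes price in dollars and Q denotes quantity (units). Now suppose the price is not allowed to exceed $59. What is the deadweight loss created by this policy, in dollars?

0

Without the control the market clears where 314 - 7P = P - 22, i.e. P* = 42 and Q* = 20.
Since 59 is above P* = 42, the ceiling does not bind and the free-market outcome prevails.
Since the control does not bind, no trades are prevented and deadweight loss is zero.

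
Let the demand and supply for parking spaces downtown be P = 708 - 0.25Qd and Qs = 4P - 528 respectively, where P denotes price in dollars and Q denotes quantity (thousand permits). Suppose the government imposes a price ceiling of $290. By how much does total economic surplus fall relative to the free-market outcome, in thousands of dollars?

67600

Rearranging demand gives Qd = 2832 - 4P. Setting quantity demanded equal to quantity supplied, 2832 - 4P = 4P - 528, gives P* = 420 and Q* = 1152.
Because the ceiling (290) lies below the market-clearing price, it is binding.
At P = 290: Qd = 2832 - 4·290 = 1672 and Qs = 4·290 - 528 = 632.
Quantity traded falls to 632. At Q = 632 the demand price is (2832 - 632)/4 = 550 and the supply price is (528 + 632)/4 = 290.
Deadweight loss = ½ · (550 - 290) · (1152 - 632) = ½ · 260 · 520 = 67600.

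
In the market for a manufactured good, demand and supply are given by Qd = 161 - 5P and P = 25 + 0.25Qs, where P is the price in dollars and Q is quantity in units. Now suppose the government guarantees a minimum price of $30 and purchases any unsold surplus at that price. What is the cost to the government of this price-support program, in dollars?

270

Rearranging supply gives Qs = 4P - 100. In a free market, 161 - 5P = 4P - 100 gives the equilibrium P* = 29, Q* = 16.
Since 30 > 29, the floor is binding.
At P = 30: Qd = 161 - 5·30 = 11 and Qs = 4·30 - 100 = 20.
Surplus = Qs - Qd = 9.
Government expenditure = surplus × support price = 9 × 30 = 270.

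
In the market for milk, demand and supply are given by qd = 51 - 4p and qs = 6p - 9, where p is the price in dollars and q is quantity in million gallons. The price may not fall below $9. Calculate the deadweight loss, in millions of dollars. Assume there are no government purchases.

30

Without the control the market clears where 51 - 4p = 6p - 9, i.e. p* = 6 and q* = 27.
The floor of 9 is above the equilibrium price 6, so it binds.
At p = 9: qd = 51 - 4·9 = 15 and qs = 6·9 - 9 = 45.
Quantity traded falls to 15. At q = 15 the demand price is (51 - 15)/4 = 9 and the supply price is (9 + 15)/6 = 4.
Deadweight loss = ½ · (9 - 4) · (27 - 15) = ½ · 5 · 12 = 30.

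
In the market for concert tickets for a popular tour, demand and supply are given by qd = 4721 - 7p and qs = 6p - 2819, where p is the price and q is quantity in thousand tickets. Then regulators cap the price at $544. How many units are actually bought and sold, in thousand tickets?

445

Setting quantity demanded equal to quantity supplied, 4721 - 7p = 6p - 2819, gives p* = 580 and q* = 661.
Since 544 < 580, the ceiling is binding.
At p = 544: qd = 4721 - 7·544 = 913 and qs = 6·544 - 2819 = 445.
The quantity actually transacted is the short side, supply: 445.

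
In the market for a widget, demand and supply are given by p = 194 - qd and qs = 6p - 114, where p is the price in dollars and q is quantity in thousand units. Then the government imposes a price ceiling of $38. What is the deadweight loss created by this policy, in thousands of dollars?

Rearranging demand gives qd = 194 - p. Without the control the market clears where 194 - p = 6p - 114, i.e. p* = 44 and q* = 150.
Since 38 < 44, the ceiling is binding.
At p = 38: qd = 194 - 38 = 156 and qs = 6·38 - 114 = 114.
Quantity traded falls to 114. At q = 114 the demand price is 194 - 114 = 80 and the supply price is (114 + 114)/6 = 38.
Deadweight loss = ½ · (80 - 38) · (150 - 114) = ½ · 42 · 36 = 756.

756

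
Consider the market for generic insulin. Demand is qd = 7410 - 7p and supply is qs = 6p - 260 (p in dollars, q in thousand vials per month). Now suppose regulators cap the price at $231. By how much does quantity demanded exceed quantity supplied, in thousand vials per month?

In a free market, 7410 - 7p = 6p - 260 gives the equilibrium p* = 590, q* = 3280.
Since 231 < 590, the ceiling is binding.
At p = 231: qd = 7410 - 7·231 = 5793 and qs = 6·231 - 260 = 1126.
Shortage = qd - qs = 5793 - 1126 = 4667.

4667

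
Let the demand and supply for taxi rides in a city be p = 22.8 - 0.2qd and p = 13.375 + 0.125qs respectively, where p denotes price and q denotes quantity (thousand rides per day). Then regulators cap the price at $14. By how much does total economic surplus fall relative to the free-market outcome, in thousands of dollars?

93.6

Rearranging demand gives qd = 114 - 5p; rearranging supply gives qs = 8p - 107. Without the control the market clears where 114 - 5p = 8p - 107, i.e. p* = 17 and q* = 29.
The ceiling of 14 is below the equilibrium price 17, so it binds.
At p = 14: qd = 114 - 5·14 = 44 and qs = 8·14 - 107 = 5.
Quantity traded falls to 5. At q = 5 the demand price is (114 - 5)/5 = 21.8 and the supply price is (107 + 5)/8 = 14.
Deadweight loss = ½ · (21.8 - 14) · (29 - 5) = ½ · 7.8 · 24 = 93.6.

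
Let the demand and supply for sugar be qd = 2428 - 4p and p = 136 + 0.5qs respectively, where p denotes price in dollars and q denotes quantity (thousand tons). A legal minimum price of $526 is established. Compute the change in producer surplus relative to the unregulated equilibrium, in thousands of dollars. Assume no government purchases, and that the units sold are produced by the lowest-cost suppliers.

Rearranging supply gives qs = 2p - 272. Setting quantity demanded equal to quantity supplied, 2428 - 4p = 2p - 272, gives p* = 450 and q* = 628.
Because the floor (526) lies above the market-clearing price, it is binding.
At p = 526: qd = 2428 - 4·526 = 324 and qs = 2·526 - 272 = 780.
Producer surplus without the control is ½ · (450 - 136) · 628 = 98596.
With the floor, 324 units are sold at 526. The supply price at q = 324 is 298, so PS = ½ · [(526 - 136) + (526 - 298)] · 324 = 100116.
Change in producer surplus = 100116 - 98596 = 1520.

1520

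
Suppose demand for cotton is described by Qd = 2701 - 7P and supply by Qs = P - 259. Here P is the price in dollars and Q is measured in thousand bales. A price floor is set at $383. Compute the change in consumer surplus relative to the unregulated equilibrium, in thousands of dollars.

Setting quantity demanded equal to quantity supplied, 2701 - 7P = P - 259, gives P* = 370 and Q* = 111.
Since 383 > 370, the floor is binding.
At P = 383: Qd = 2701 - 7·383 = 20 and Qs = 383 - 259 = 124.
Consumer surplus without the control is ½ · (2701/7 - 370) · 111 = 12321/14.
With the floor, consumers buy 20 units at 383, so CS = ½ · (2701/7 - 383) · 20 = 200/7.
Change in consumer surplus = 200/7 - 12321/14 = -851.5.

-851.5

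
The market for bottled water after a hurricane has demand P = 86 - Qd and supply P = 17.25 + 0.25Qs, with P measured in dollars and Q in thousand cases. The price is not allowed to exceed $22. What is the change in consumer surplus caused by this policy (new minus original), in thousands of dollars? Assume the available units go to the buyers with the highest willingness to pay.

Rearranging demand gives Qd = 86 - P; rearranging supply gives Qs = 4P - 69. Setting quantity demanded equal to quantity supplied, 86 - P = 4P - 69, gives P* = 31 and Q* = 55.
Because the ceiling (22) lies below the market-clearing price, it is binding.
At P = 22: Qd = 86 - 22 = 64 and Qs = 4·22 - 69 = 19.
Consumer surplus without the control is ½ · (86 - 31) · 55 = 1512.5.
With the ceiling, 19 units are sold at 22 (assume they go to the highest-value buyers). The demand price at Q = 19 is 67, so CS = ½ · [(86 - 22) + (67 - 22)] · 19 = 1035.5.
Change in consumer surplus = 1035.5 - 1512.5 = -477.

-477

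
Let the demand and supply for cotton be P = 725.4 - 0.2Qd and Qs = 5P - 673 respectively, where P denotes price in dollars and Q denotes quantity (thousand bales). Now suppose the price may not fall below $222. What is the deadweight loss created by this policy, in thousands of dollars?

Rearranging demand gives Qd = 3627 - 5P. Setting quantity demanded equal to quantity supplied, 3627 - 5P = 5P - 673, gives P* = 430 and Q* = 1477.
Since 222 is below P* = 430, the floor does not bind and the free-market outcome prevails.
Since the control does not bind, no trades are prevented and deadweight loss is zero.

0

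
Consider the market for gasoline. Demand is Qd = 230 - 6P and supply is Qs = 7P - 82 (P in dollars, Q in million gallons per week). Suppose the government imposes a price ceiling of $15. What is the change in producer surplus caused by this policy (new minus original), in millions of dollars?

-490.5

In a free market, 230 - 6P = 7P - 82 gives the equilibrium P* = 24, Q* = 86.
Since 15 < 24, the ceiling is binding.
At P = 15: Qd = 230 - 6·15 = 140 and Qs = 7·15 - 82 = 23.
Producer surplus without the control is ½ · (24 - 82/7) · 86 = 3698/7.
With the ceiling, producers sell 23 units at 15, so PS = ½ · (15 - 82/7) · 23 = 529/14.
Change in producer surplus = 529/14 - 3698/7 = -490.5.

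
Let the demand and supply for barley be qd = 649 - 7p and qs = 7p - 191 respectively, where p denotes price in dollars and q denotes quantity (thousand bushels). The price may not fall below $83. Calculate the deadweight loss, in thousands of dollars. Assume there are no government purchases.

Setting quantity demanded equal to quantity supplied, 649 - 7p = 7p - 191, gives p* = 60 and q* = 229.
The floor of 83 is above the equilibrium price 60, so it binds.
At p = 83: qd = 649 - 7·83 = 68 and qs = 7·83 - 191 = 390.
Quantity traded falls to 68. At q = 68 the demand price is (649 - 68)/7 = 83 and the supply price is (191 + 68)/7 = 37.
Deadweight loss = ½ · (83 - 37) · (229 - 68) = ½ · 46 · 161 = 3703.

3703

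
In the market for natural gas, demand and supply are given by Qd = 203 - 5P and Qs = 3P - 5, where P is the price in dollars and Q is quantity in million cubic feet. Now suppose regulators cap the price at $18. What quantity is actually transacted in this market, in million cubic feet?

In a free market, 203 - 5P = 3P - 5 gives the equilibrium P* = 26, Q* = 73.
The ceiling of 18 is below the equilibrium price 26, so it binds.
At P = 18: Qd = 203 - 5·18 = 113 and Qs = 3·18 - 5 = 49.
The quantity actually transacted is the short side, supply: 49.

49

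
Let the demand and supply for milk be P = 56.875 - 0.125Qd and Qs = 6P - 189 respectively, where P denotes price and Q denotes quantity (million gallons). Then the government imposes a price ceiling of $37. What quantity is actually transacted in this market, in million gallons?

Rearranging demand gives Qd = 455 - 8P. In a free market, 455 - 8P = 6P - 189 gives the equilibrium P* = 46, Q* = 87.
Since 37 < 46, the ceiling is binding.
At P = 37: Qd = 455 - 8·37 = 159 and Qs = 6·37 - 189 = 33.
The quantity actually transacted is the short side, supply: 33.

33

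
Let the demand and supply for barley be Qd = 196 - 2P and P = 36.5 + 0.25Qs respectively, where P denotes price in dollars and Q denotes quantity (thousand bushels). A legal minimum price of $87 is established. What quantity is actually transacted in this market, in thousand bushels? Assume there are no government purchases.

Rearranging supply gives Qs = 4P - 146. Setting quantity demanded equal to quantity supplied, 196 - 2P = 4P - 146, gives P* = 57 and Q* = 82.
Since 87 > 57, the floor is binding.
At P = 87: Qd = 196 - 2·87 = 22 and Qs = 4·87 - 146 = 202.
The quantity actually transacted is the short side, demand: 22.

22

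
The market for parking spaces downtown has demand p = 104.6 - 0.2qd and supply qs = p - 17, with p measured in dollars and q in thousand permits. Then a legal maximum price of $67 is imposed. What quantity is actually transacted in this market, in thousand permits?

Rearranging demand gives qd = 523 - 5p. In a free market, 523 - 5p = p - 17 gives the equilibrium p* = 90, q* = 73.
Because the ceiling (67) lies below the market-clearing price, it is binding.
At p = 67: qd = 523 - 5·67 = 188 and qs = 67 - 17 = 50.
The quantity actually transacted is the short side, supply: 50.

50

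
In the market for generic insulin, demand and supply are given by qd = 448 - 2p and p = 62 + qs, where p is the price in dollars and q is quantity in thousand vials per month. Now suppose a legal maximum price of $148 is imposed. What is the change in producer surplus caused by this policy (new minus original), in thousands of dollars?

-2134

Rearranging supply gives qs = p - 62. In a free market, 448 - 2p = p - 62 gives the equilibrium p* = 170, q* = 108.
Because the ceiling (148) lies below the market-clearing price, it is binding.
At p = 148: qd = 448 - 2·148 = 152 and qs = 148 - 62 = 86.
Producer surplus without the control is ½ · (170 - 62) · 108 = 5832.
With the ceiling, producers sell 86 units at 148, so PS = ½ · (148 - 62) · 86 = 3698.
Change in producer surplus = 3698 - 5832 = -2134.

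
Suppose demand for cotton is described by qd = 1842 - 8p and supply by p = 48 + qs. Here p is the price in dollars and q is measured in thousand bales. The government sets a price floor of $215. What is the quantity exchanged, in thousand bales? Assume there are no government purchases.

122

Rearranging supply gives qs = p - 48. Without the control the market clears where 1842 - 8p = p - 48, i.e. p* = 210 and q* = 162.
The floor of 215 is above the equilibrium price 210, so it binds.
At p = 215: qd = 1842 - 8·215 = 122 and qs = 215 - 48 = 167.
The quantity actually transacted is the short side, demand: 122.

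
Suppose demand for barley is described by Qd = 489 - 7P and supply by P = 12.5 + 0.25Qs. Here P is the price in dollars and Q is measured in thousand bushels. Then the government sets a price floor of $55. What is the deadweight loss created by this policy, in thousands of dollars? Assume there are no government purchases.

346.5

Rearranging supply gives Qs = 4P - 50. Without the control the market clears where 489 - 7P = 4P - 50, i.e. P* = 49 and Q* = 146.
The floor of 55 is above the equilibrium price 49, so it binds.
At P = 55: Qd = 489 - 7·55 = 104 and Qs = 4·55 - 50 = 170.
Quantity traded falls to 104. At Q = 104 the demand price is (489 - 104)/7 = 55 and the supply price is (50 + 104)/4 = 38.5.
Deadweight loss = ½ · (55 - 38.5) · (146 - 104) = ½ · 16.5 · 42 = 346.5.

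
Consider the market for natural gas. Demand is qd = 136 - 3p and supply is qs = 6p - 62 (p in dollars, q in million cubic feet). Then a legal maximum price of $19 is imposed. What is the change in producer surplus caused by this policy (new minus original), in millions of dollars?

Setting quantity demanded equal to quantity supplied, 136 - 3p = 6p - 62, gives p* = 22 and q* = 70.
The ceiling of 19 is below the equilibrium price 22, so it binds.
At p = 19: qd = 136 - 3·19 = 79 and qs = 6·19 - 62 = 52.
Producer surplus without the control is ½ · (22 - 31/3) · 70 = 1225/3.
With the ceiling, producers sell 52 units at 19, so PS = ½ · (19 - 31/3) · 52 = 676/3.
Change in producer surplus = 676/3 - 1225/3 = -183.

-183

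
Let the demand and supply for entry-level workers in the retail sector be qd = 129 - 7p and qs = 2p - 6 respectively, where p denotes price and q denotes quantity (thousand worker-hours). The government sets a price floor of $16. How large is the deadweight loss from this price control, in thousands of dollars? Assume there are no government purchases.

15.75

Setting quantity demanded equal to quantity supplied, 129 - 7p = 2p - 6, gives p* = 15 and q* = 24.
Because the floor (16) lies above the market-clearing price, it is binding.
At p = 16: qd = 129 - 7·16 = 17 and qs = 2·16 - 6 = 26.
Quantity traded falls to 17. At q = 17 the demand price is (129 - 17)/7 = 16 and the supply price is (6 + 17)/2 = 11.5.
Deadweight loss = ½ · (16 - 11.5) · (24 - 17) = ½ · 4.5 · 7 = 15.75.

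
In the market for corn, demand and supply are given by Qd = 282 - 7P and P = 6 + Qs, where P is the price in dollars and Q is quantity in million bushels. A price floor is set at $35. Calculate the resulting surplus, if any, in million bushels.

0

Rearranging supply gives Qs = P - 6. Equilibrium: 282 - 7P = P - 6, so 288 = 8P and P* = 36, Q* = 30.
Since 35 is below P* = 36, the floor does not bind and the free-market outcome prevails.
Since the control does not bind, there is no surplus.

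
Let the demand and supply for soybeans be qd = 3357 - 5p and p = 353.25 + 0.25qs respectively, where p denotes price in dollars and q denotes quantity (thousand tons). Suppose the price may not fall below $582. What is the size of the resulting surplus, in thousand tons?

468

Rearranging supply gives qs = 4p - 1413. Setting quantity demanded equal to quantity supplied, 3357 - 5p = 4p - 1413, gives p* = 530 and q* = 707.
Because the floor (582) lies above the market-clearing price, it is binding.
At p = 582: qd = 3357 - 5·582 = 447 and qs = 4·582 - 1413 = 915.
Surplus = qs - qd = 915 - 447 = 468.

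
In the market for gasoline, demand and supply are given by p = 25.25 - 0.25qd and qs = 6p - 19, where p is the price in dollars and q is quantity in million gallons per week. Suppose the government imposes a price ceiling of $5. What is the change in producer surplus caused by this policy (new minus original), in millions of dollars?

Rearranging demand gives qd = 101 - 4p. Without the control the market clears where 101 - 4p = 6p - 19, i.e. p* = 12 and q* = 53.
The ceiling of 5 is below the equilibrium price 12, so it binds.
At p = 5: qd = 101 - 4·5 = 81 and qs = 6·5 - 19 = 11.
Producer surplus without the control is ½ · (12 - 19/6) · 53 = 2809/12.
With the ceiling, producers sell 11 units at 5, so PS = ½ · (5 - 19/6) · 11 = 121/12.
Change in producer surplus = 121/12 - 2809/12 = -224.

-224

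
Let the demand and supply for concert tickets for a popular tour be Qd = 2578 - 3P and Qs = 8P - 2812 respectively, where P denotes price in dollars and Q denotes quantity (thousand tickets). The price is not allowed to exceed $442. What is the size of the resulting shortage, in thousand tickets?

In a free market, 2578 - 3P = 8P - 2812 gives the equilibrium P* = 490, Q* = 1108.
Because the ceiling (442) lies below the market-clearing price, it is binding.
At P = 442: Qd = 2578 - 3·442 = 1252 and Qs = 8·442 - 2812 = 724.
Shortage = Qd - Qs = 1252 - 724 = 528.

528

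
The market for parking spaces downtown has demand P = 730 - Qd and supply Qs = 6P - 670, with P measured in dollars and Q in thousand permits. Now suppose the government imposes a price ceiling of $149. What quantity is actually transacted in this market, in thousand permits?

224

Rearranging demand gives Qd = 730 - P. Setting quantity demanded equal to quantity supplied, 730 - P = 6P - 670, gives P* = 200 and Q* = 530.
The ceiling of 149 is below the equilibrium price 200, so it binds.
At P = 149: Qd = 730 - 149 = 581 and Qs = 6·149 - 670 = 224.
The quantity actually transacted is the short side, supply: 224.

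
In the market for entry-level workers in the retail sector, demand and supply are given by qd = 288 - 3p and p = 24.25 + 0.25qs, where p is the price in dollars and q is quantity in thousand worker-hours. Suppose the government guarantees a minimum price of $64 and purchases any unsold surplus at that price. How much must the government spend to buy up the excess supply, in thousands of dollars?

4032

Rearranging supply gives qs = 4p - 97. Setting quantity demanded equal to quantity supplied, 288 - 3p = 4p - 97, gives p* = 55 and q* = 123.
Because the floor (64) lies above the market-clearing price, it is binding.
At p = 64: qd = 288 - 3·64 = 96 and qs = 4·64 - 97 = 159.
Surplus = qs - qd = 63.
Government expenditure = surplus × support price = 63 × 64 = 4032.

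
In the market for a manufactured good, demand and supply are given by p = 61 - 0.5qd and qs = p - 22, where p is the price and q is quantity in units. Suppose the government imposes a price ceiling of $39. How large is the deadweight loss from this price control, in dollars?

60.75

Rearranging demand gives qd = 122 - 2p. In a free market, 122 - 2p = p - 22 gives the equilibrium p* = 48, q* = 26.
Because the ceiling (39) lies below the market-clearing price, it is binding.
At p = 39: qd = 122 - 2·39 = 44 and qs = 39 - 22 = 17.
Quantity traded falls to 17. At q = 17 the demand price is (122 - 17)/2 = 52.5 and the supply price is 22 + 17 = 39.
Deadweight loss = ½ · (52.5 - 39) · (26 - 17) = ½ · 13.5 · 9 = 60.75.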